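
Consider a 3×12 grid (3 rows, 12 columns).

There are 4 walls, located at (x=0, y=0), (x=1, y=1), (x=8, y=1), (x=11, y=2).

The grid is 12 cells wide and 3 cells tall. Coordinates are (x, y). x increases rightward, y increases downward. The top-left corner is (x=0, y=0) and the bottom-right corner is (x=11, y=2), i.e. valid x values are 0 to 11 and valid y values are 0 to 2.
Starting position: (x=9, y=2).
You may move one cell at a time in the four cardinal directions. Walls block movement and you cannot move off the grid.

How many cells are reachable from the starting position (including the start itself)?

Answer: Reachable cells: 32

Derivation:
BFS flood-fill from (x=9, y=2):
  Distance 0: (x=9, y=2)
  Distance 1: (x=9, y=1), (x=8, y=2), (x=10, y=2)
  Distance 2: (x=9, y=0), (x=10, y=1), (x=7, y=2)
  Distance 3: (x=8, y=0), (x=10, y=0), (x=7, y=1), (x=11, y=1), (x=6, y=2)
  Distance 4: (x=7, y=0), (x=11, y=0), (x=6, y=1), (x=5, y=2)
  Distance 5: (x=6, y=0), (x=5, y=1), (x=4, y=2)
  Distance 6: (x=5, y=0), (x=4, y=1), (x=3, y=2)
  Distance 7: (x=4, y=0), (x=3, y=1), (x=2, y=2)
  Distance 8: (x=3, y=0), (x=2, y=1), (x=1, y=2)
  Distance 9: (x=2, y=0), (x=0, y=2)
  Distance 10: (x=1, y=0), (x=0, y=1)
Total reachable: 32 (grid has 32 open cells total)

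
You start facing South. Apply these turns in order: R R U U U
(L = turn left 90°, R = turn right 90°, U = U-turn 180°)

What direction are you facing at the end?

Answer: Final heading: South

Derivation:
Start: South
  R (right (90° clockwise)) -> West
  R (right (90° clockwise)) -> North
  U (U-turn (180°)) -> South
  U (U-turn (180°)) -> North
  U (U-turn (180°)) -> South
Final: South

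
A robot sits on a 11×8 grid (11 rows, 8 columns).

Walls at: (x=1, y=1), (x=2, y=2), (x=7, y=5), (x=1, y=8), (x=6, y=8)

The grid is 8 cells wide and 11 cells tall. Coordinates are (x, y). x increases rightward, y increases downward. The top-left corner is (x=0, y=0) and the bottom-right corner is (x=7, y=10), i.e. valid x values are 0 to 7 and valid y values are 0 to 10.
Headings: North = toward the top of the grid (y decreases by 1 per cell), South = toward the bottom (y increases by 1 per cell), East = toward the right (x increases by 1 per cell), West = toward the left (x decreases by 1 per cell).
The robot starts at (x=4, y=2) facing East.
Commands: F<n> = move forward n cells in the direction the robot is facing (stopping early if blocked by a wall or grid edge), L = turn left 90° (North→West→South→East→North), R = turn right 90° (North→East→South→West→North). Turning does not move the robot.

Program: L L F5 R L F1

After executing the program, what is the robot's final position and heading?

Answer: Final position: (x=3, y=2), facing West

Derivation:
Start: (x=4, y=2), facing East
  L: turn left, now facing North
  L: turn left, now facing West
  F5: move forward 1/5 (blocked), now at (x=3, y=2)
  R: turn right, now facing North
  L: turn left, now facing West
  F1: move forward 0/1 (blocked), now at (x=3, y=2)
Final: (x=3, y=2), facing West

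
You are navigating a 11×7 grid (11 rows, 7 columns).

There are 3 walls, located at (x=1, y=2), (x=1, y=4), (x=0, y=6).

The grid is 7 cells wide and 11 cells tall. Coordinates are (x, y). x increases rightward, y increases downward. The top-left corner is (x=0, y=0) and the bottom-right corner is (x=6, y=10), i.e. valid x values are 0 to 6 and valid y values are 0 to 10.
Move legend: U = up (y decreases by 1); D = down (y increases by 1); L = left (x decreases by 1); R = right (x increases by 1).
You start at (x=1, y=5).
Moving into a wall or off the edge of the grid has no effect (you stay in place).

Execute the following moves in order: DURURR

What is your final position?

Start: (x=1, y=5)
  D (down): (x=1, y=5) -> (x=1, y=6)
  U (up): (x=1, y=6) -> (x=1, y=5)
  R (right): (x=1, y=5) -> (x=2, y=5)
  U (up): (x=2, y=5) -> (x=2, y=4)
  R (right): (x=2, y=4) -> (x=3, y=4)
  R (right): (x=3, y=4) -> (x=4, y=4)
Final: (x=4, y=4)

Answer: Final position: (x=4, y=4)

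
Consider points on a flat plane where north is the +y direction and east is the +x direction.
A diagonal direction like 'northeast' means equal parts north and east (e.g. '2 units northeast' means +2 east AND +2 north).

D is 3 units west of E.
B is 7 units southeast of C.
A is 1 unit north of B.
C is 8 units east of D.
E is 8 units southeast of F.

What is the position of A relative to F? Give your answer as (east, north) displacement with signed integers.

Answer: A is at (east=20, north=-14) relative to F.

Derivation:
Place F at the origin (east=0, north=0).
  E is 8 units southeast of F: delta (east=+8, north=-8); E at (east=8, north=-8).
  D is 3 units west of E: delta (east=-3, north=+0); D at (east=5, north=-8).
  C is 8 units east of D: delta (east=+8, north=+0); C at (east=13, north=-8).
  B is 7 units southeast of C: delta (east=+7, north=-7); B at (east=20, north=-15).
  A is 1 unit north of B: delta (east=+0, north=+1); A at (east=20, north=-14).
Therefore A relative to F: (east=20, north=-14).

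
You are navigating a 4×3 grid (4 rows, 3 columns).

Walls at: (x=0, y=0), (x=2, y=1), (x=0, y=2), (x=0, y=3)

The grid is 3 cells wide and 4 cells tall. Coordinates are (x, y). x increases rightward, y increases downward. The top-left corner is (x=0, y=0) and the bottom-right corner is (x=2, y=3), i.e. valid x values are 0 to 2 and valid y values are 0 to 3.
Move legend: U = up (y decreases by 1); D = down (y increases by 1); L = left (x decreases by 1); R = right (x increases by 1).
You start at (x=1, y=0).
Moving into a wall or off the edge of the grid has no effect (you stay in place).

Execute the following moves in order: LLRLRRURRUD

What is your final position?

Answer: Final position: (x=2, y=0)

Derivation:
Start: (x=1, y=0)
  L (left): blocked, stay at (x=1, y=0)
  L (left): blocked, stay at (x=1, y=0)
  R (right): (x=1, y=0) -> (x=2, y=0)
  L (left): (x=2, y=0) -> (x=1, y=0)
  R (right): (x=1, y=0) -> (x=2, y=0)
  R (right): blocked, stay at (x=2, y=0)
  U (up): blocked, stay at (x=2, y=0)
  R (right): blocked, stay at (x=2, y=0)
  R (right): blocked, stay at (x=2, y=0)
  U (up): blocked, stay at (x=2, y=0)
  D (down): blocked, stay at (x=2, y=0)
Final: (x=2, y=0)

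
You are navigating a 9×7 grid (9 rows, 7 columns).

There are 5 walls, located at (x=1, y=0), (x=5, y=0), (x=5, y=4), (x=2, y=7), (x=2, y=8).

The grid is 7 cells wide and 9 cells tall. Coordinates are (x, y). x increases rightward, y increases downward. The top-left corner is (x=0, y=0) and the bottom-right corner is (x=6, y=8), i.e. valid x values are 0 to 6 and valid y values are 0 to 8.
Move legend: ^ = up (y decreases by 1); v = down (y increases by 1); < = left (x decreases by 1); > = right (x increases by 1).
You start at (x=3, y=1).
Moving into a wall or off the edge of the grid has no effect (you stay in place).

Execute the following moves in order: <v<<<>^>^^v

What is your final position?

Start: (x=3, y=1)
  < (left): (x=3, y=1) -> (x=2, y=1)
  v (down): (x=2, y=1) -> (x=2, y=2)
  < (left): (x=2, y=2) -> (x=1, y=2)
  < (left): (x=1, y=2) -> (x=0, y=2)
  < (left): blocked, stay at (x=0, y=2)
  > (right): (x=0, y=2) -> (x=1, y=2)
  ^ (up): (x=1, y=2) -> (x=1, y=1)
  > (right): (x=1, y=1) -> (x=2, y=1)
  ^ (up): (x=2, y=1) -> (x=2, y=0)
  ^ (up): blocked, stay at (x=2, y=0)
  v (down): (x=2, y=0) -> (x=2, y=1)
Final: (x=2, y=1)

Answer: Final position: (x=2, y=1)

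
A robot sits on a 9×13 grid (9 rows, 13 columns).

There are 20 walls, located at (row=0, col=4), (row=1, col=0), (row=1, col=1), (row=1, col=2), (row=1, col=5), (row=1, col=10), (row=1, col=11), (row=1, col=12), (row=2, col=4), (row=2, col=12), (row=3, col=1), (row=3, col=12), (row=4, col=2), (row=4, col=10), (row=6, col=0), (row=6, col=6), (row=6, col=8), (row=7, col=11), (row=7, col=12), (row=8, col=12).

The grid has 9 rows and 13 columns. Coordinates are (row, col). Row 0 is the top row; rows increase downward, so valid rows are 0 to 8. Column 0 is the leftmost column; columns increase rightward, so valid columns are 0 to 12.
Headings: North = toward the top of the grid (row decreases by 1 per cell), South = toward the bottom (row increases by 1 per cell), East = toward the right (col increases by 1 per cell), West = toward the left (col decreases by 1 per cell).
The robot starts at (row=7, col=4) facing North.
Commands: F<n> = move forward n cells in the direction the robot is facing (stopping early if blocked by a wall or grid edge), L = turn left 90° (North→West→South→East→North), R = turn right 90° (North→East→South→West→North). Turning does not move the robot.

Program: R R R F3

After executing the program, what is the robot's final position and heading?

Answer: Final position: (row=7, col=1), facing West

Derivation:
Start: (row=7, col=4), facing North
  R: turn right, now facing East
  R: turn right, now facing South
  R: turn right, now facing West
  F3: move forward 3, now at (row=7, col=1)
Final: (row=7, col=1), facing West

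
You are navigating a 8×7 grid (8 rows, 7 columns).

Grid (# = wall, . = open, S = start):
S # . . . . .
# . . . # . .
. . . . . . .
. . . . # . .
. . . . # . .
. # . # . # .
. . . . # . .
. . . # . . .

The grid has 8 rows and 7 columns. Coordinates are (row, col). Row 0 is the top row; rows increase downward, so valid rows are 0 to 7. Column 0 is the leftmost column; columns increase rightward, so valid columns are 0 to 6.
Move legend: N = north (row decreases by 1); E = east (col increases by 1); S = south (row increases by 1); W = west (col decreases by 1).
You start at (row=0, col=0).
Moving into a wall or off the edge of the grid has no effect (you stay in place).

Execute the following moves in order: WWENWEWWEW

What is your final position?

Start: (row=0, col=0)
  W (west): blocked, stay at (row=0, col=0)
  W (west): blocked, stay at (row=0, col=0)
  E (east): blocked, stay at (row=0, col=0)
  N (north): blocked, stay at (row=0, col=0)
  W (west): blocked, stay at (row=0, col=0)
  E (east): blocked, stay at (row=0, col=0)
  W (west): blocked, stay at (row=0, col=0)
  W (west): blocked, stay at (row=0, col=0)
  E (east): blocked, stay at (row=0, col=0)
  W (west): blocked, stay at (row=0, col=0)
Final: (row=0, col=0)

Answer: Final position: (row=0, col=0)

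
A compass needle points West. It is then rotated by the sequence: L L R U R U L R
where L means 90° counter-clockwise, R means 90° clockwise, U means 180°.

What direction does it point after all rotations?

Answer: Final heading: West

Derivation:
Start: West
  L (left (90° counter-clockwise)) -> South
  L (left (90° counter-clockwise)) -> East
  R (right (90° clockwise)) -> South
  U (U-turn (180°)) -> North
  R (right (90° clockwise)) -> East
  U (U-turn (180°)) -> West
  L (left (90° counter-clockwise)) -> South
  R (right (90° clockwise)) -> West
Final: West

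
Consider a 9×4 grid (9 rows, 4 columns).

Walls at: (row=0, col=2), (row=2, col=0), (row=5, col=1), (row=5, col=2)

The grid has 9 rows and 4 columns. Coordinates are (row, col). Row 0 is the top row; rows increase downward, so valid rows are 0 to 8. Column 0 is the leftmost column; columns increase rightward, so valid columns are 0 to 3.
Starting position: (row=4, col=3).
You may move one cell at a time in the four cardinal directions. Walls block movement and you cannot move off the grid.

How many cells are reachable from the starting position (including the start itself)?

Answer: Reachable cells: 32

Derivation:
BFS flood-fill from (row=4, col=3):
  Distance 0: (row=4, col=3)
  Distance 1: (row=3, col=3), (row=4, col=2), (row=5, col=3)
  Distance 2: (row=2, col=3), (row=3, col=2), (row=4, col=1), (row=6, col=3)
  Distance 3: (row=1, col=3), (row=2, col=2), (row=3, col=1), (row=4, col=0), (row=6, col=2), (row=7, col=3)
  Distance 4: (row=0, col=3), (row=1, col=2), (row=2, col=1), (row=3, col=0), (row=5, col=0), (row=6, col=1), (row=7, col=2), (row=8, col=3)
  Distance 5: (row=1, col=1), (row=6, col=0), (row=7, col=1), (row=8, col=2)
  Distance 6: (row=0, col=1), (row=1, col=0), (row=7, col=0), (row=8, col=1)
  Distance 7: (row=0, col=0), (row=8, col=0)
Total reachable: 32 (grid has 32 open cells total)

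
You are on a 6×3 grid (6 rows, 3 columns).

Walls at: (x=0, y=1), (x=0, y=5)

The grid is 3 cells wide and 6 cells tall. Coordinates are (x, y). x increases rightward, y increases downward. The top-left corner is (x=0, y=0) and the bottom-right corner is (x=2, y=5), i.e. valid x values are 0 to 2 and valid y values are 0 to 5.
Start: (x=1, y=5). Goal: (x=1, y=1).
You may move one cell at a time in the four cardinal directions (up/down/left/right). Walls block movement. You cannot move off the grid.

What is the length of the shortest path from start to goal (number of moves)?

Answer: Shortest path length: 4

Derivation:
BFS from (x=1, y=5) until reaching (x=1, y=1):
  Distance 0: (x=1, y=5)
  Distance 1: (x=1, y=4), (x=2, y=5)
  Distance 2: (x=1, y=3), (x=0, y=4), (x=2, y=4)
  Distance 3: (x=1, y=2), (x=0, y=3), (x=2, y=3)
  Distance 4: (x=1, y=1), (x=0, y=2), (x=2, y=2)  <- goal reached here
One shortest path (4 moves): (x=1, y=5) -> (x=1, y=4) -> (x=1, y=3) -> (x=1, y=2) -> (x=1, y=1)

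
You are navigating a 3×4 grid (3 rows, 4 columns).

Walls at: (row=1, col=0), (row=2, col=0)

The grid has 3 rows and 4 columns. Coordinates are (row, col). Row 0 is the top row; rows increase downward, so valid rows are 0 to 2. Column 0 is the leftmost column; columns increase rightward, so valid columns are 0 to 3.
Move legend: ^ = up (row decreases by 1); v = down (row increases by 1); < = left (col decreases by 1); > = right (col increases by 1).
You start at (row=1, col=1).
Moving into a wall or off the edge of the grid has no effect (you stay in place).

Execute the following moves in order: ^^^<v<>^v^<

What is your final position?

Answer: Final position: (row=0, col=0)

Derivation:
Start: (row=1, col=1)
  ^ (up): (row=1, col=1) -> (row=0, col=1)
  ^ (up): blocked, stay at (row=0, col=1)
  ^ (up): blocked, stay at (row=0, col=1)
  < (left): (row=0, col=1) -> (row=0, col=0)
  v (down): blocked, stay at (row=0, col=0)
  < (left): blocked, stay at (row=0, col=0)
  > (right): (row=0, col=0) -> (row=0, col=1)
  ^ (up): blocked, stay at (row=0, col=1)
  v (down): (row=0, col=1) -> (row=1, col=1)
  ^ (up): (row=1, col=1) -> (row=0, col=1)
  < (left): (row=0, col=1) -> (row=0, col=0)
Final: (row=0, col=0)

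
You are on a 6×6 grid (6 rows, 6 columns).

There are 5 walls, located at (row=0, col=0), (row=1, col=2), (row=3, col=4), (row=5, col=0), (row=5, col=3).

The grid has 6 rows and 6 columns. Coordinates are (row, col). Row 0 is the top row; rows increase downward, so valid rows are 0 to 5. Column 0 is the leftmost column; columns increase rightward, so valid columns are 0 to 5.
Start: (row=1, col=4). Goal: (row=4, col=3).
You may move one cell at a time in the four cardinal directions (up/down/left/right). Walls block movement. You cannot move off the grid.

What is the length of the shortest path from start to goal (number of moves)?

BFS from (row=1, col=4) until reaching (row=4, col=3):
  Distance 0: (row=1, col=4)
  Distance 1: (row=0, col=4), (row=1, col=3), (row=1, col=5), (row=2, col=4)
  Distance 2: (row=0, col=3), (row=0, col=5), (row=2, col=3), (row=2, col=5)
  Distance 3: (row=0, col=2), (row=2, col=2), (row=3, col=3), (row=3, col=5)
  Distance 4: (row=0, col=1), (row=2, col=1), (row=3, col=2), (row=4, col=3), (row=4, col=5)  <- goal reached here
One shortest path (4 moves): (row=1, col=4) -> (row=1, col=3) -> (row=2, col=3) -> (row=3, col=3) -> (row=4, col=3)

Answer: Shortest path length: 4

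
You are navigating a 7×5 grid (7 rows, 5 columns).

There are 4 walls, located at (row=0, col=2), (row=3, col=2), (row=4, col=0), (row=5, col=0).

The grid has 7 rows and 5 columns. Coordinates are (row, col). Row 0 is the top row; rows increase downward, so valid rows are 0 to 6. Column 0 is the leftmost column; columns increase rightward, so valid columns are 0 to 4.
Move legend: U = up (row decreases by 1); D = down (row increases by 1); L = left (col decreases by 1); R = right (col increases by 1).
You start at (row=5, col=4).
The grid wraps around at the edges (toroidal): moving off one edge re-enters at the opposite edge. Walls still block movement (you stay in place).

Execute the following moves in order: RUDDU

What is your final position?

Start: (row=5, col=4)
  R (right): blocked, stay at (row=5, col=4)
  U (up): (row=5, col=4) -> (row=4, col=4)
  D (down): (row=4, col=4) -> (row=5, col=4)
  D (down): (row=5, col=4) -> (row=6, col=4)
  U (up): (row=6, col=4) -> (row=5, col=4)
Final: (row=5, col=4)

Answer: Final position: (row=5, col=4)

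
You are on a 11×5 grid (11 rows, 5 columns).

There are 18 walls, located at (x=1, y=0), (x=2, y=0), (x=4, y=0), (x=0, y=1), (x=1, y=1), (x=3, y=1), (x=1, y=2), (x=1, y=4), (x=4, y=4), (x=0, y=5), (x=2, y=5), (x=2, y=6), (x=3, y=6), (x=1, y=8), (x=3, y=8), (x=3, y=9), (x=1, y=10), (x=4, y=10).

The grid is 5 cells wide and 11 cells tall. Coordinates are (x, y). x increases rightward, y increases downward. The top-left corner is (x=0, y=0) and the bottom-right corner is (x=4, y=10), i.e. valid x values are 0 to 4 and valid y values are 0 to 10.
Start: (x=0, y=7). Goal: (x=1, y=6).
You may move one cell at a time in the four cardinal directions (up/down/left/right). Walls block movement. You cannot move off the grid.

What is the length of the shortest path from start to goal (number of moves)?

BFS from (x=0, y=7) until reaching (x=1, y=6):
  Distance 0: (x=0, y=7)
  Distance 1: (x=0, y=6), (x=1, y=7), (x=0, y=8)
  Distance 2: (x=1, y=6), (x=2, y=7), (x=0, y=9)  <- goal reached here
One shortest path (2 moves): (x=0, y=7) -> (x=1, y=7) -> (x=1, y=6)

Answer: Shortest path length: 2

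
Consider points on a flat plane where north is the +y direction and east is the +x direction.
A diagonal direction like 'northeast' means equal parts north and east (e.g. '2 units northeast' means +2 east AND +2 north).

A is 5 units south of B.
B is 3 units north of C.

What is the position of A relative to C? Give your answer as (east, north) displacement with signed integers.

Answer: A is at (east=0, north=-2) relative to C.

Derivation:
Place C at the origin (east=0, north=0).
  B is 3 units north of C: delta (east=+0, north=+3); B at (east=0, north=3).
  A is 5 units south of B: delta (east=+0, north=-5); A at (east=0, north=-2).
Therefore A relative to C: (east=0, north=-2).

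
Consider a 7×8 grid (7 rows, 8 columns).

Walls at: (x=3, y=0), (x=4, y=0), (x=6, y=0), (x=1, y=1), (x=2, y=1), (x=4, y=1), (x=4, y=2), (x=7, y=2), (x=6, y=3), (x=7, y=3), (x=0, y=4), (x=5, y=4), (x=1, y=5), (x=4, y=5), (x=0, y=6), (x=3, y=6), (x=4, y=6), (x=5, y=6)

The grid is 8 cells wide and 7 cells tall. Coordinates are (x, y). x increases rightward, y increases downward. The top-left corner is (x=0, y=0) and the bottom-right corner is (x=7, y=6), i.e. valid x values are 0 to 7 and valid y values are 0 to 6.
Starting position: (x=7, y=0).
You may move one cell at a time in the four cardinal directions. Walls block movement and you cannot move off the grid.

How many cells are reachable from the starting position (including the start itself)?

BFS flood-fill from (x=7, y=0):
  Distance 0: (x=7, y=0)
  Distance 1: (x=7, y=1)
  Distance 2: (x=6, y=1)
  Distance 3: (x=5, y=1), (x=6, y=2)
  Distance 4: (x=5, y=0), (x=5, y=2)
  Distance 5: (x=5, y=3)
  Distance 6: (x=4, y=3)
  Distance 7: (x=3, y=3), (x=4, y=4)
  Distance 8: (x=3, y=2), (x=2, y=3), (x=3, y=4)
  Distance 9: (x=3, y=1), (x=2, y=2), (x=1, y=3), (x=2, y=4), (x=3, y=5)
  Distance 10: (x=1, y=2), (x=0, y=3), (x=1, y=4), (x=2, y=5)
  Distance 11: (x=0, y=2), (x=2, y=6)
  Distance 12: (x=0, y=1), (x=1, y=6)
  Distance 13: (x=0, y=0)
  Distance 14: (x=1, y=0)
  Distance 15: (x=2, y=0)
Total reachable: 30 (grid has 38 open cells total)

Answer: Reachable cells: 30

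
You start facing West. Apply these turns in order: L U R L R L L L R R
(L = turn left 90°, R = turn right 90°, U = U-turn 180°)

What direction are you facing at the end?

Answer: Final heading: North

Derivation:
Start: West
  L (left (90° counter-clockwise)) -> South
  U (U-turn (180°)) -> North
  R (right (90° clockwise)) -> East
  L (left (90° counter-clockwise)) -> North
  R (right (90° clockwise)) -> East
  L (left (90° counter-clockwise)) -> North
  L (left (90° counter-clockwise)) -> West
  L (left (90° counter-clockwise)) -> South
  R (right (90° clockwise)) -> West
  R (right (90° clockwise)) -> North
Final: North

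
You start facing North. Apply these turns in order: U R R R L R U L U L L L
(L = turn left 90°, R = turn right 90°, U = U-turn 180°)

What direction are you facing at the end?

Start: North
  U (U-turn (180°)) -> South
  R (right (90° clockwise)) -> West
  R (right (90° clockwise)) -> North
  R (right (90° clockwise)) -> East
  L (left (90° counter-clockwise)) -> North
  R (right (90° clockwise)) -> East
  U (U-turn (180°)) -> West
  L (left (90° counter-clockwise)) -> South
  U (U-turn (180°)) -> North
  L (left (90° counter-clockwise)) -> West
  L (left (90° counter-clockwise)) -> South
  L (left (90° counter-clockwise)) -> East
Final: East

Answer: Final heading: East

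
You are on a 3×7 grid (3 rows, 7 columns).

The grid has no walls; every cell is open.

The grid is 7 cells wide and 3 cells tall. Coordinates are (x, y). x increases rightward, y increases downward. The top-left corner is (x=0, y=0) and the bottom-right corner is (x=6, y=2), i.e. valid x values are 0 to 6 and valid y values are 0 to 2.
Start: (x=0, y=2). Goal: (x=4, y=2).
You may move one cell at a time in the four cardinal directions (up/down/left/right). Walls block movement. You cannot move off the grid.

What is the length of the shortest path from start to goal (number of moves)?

Answer: Shortest path length: 4

Derivation:
BFS from (x=0, y=2) until reaching (x=4, y=2):
  Distance 0: (x=0, y=2)
  Distance 1: (x=0, y=1), (x=1, y=2)
  Distance 2: (x=0, y=0), (x=1, y=1), (x=2, y=2)
  Distance 3: (x=1, y=0), (x=2, y=1), (x=3, y=2)
  Distance 4: (x=2, y=0), (x=3, y=1), (x=4, y=2)  <- goal reached here
One shortest path (4 moves): (x=0, y=2) -> (x=1, y=2) -> (x=2, y=2) -> (x=3, y=2) -> (x=4, y=2)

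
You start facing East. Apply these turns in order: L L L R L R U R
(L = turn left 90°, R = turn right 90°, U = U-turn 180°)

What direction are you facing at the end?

Start: East
  L (left (90° counter-clockwise)) -> North
  L (left (90° counter-clockwise)) -> West
  L (left (90° counter-clockwise)) -> South
  R (right (90° clockwise)) -> West
  L (left (90° counter-clockwise)) -> South
  R (right (90° clockwise)) -> West
  U (U-turn (180°)) -> East
  R (right (90° clockwise)) -> South
Final: South

Answer: Final heading: South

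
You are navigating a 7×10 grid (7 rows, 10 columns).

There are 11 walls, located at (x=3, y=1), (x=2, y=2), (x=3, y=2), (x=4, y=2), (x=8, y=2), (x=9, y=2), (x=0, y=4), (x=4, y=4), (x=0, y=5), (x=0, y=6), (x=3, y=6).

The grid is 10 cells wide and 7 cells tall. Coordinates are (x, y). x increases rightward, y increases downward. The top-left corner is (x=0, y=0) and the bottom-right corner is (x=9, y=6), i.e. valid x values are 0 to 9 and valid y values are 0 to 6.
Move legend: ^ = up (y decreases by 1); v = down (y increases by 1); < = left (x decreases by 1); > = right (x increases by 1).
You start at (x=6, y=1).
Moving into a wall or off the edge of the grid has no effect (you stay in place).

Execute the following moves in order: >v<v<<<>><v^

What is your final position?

Start: (x=6, y=1)
  > (right): (x=6, y=1) -> (x=7, y=1)
  v (down): (x=7, y=1) -> (x=7, y=2)
  < (left): (x=7, y=2) -> (x=6, y=2)
  v (down): (x=6, y=2) -> (x=6, y=3)
  < (left): (x=6, y=3) -> (x=5, y=3)
  < (left): (x=5, y=3) -> (x=4, y=3)
  < (left): (x=4, y=3) -> (x=3, y=3)
  > (right): (x=3, y=3) -> (x=4, y=3)
  > (right): (x=4, y=3) -> (x=5, y=3)
  < (left): (x=5, y=3) -> (x=4, y=3)
  v (down): blocked, stay at (x=4, y=3)
  ^ (up): blocked, stay at (x=4, y=3)
Final: (x=4, y=3)

Answer: Final position: (x=4, y=3)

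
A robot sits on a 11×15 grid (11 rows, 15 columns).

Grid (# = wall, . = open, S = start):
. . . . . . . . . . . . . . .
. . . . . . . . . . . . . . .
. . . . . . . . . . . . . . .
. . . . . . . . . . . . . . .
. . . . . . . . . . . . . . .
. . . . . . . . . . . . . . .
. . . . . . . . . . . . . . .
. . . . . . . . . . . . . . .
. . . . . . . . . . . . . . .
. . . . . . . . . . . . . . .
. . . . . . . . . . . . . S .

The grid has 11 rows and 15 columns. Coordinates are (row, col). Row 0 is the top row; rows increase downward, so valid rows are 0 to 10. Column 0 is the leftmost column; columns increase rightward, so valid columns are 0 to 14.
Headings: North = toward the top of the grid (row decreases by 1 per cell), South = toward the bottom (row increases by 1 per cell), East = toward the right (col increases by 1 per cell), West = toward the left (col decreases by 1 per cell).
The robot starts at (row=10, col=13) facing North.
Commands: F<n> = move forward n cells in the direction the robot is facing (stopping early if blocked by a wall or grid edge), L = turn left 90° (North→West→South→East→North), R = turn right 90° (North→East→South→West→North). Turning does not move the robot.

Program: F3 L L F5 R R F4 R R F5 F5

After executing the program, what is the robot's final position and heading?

Answer: Final position: (row=10, col=13), facing South

Derivation:
Start: (row=10, col=13), facing North
  F3: move forward 3, now at (row=7, col=13)
  L: turn left, now facing West
  L: turn left, now facing South
  F5: move forward 3/5 (blocked), now at (row=10, col=13)
  R: turn right, now facing West
  R: turn right, now facing North
  F4: move forward 4, now at (row=6, col=13)
  R: turn right, now facing East
  R: turn right, now facing South
  F5: move forward 4/5 (blocked), now at (row=10, col=13)
  F5: move forward 0/5 (blocked), now at (row=10, col=13)
Final: (row=10, col=13), facing South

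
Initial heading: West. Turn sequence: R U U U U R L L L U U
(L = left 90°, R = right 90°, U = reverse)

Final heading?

Answer: Final heading: South

Derivation:
Start: West
  R (right (90° clockwise)) -> North
  U (U-turn (180°)) -> South
  U (U-turn (180°)) -> North
  U (U-turn (180°)) -> South
  U (U-turn (180°)) -> North
  R (right (90° clockwise)) -> East
  L (left (90° counter-clockwise)) -> North
  L (left (90° counter-clockwise)) -> West
  L (left (90° counter-clockwise)) -> South
  U (U-turn (180°)) -> North
  U (U-turn (180°)) -> South
Final: South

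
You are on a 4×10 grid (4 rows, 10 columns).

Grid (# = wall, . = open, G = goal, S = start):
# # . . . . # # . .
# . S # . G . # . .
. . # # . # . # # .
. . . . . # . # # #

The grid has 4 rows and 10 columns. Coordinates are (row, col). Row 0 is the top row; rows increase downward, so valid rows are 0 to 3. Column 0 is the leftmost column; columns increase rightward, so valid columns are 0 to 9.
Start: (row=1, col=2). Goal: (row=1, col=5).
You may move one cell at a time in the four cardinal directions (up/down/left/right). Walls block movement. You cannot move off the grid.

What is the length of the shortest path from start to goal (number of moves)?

Answer: Shortest path length: 5

Derivation:
BFS from (row=1, col=2) until reaching (row=1, col=5):
  Distance 0: (row=1, col=2)
  Distance 1: (row=0, col=2), (row=1, col=1)
  Distance 2: (row=0, col=3), (row=2, col=1)
  Distance 3: (row=0, col=4), (row=2, col=0), (row=3, col=1)
  Distance 4: (row=0, col=5), (row=1, col=4), (row=3, col=0), (row=3, col=2)
  Distance 5: (row=1, col=5), (row=2, col=4), (row=3, col=3)  <- goal reached here
One shortest path (5 moves): (row=1, col=2) -> (row=0, col=2) -> (row=0, col=3) -> (row=0, col=4) -> (row=0, col=5) -> (row=1, col=5)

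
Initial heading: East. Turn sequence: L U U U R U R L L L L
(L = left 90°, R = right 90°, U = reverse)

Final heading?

Start: East
  L (left (90° counter-clockwise)) -> North
  U (U-turn (180°)) -> South
  U (U-turn (180°)) -> North
  U (U-turn (180°)) -> South
  R (right (90° clockwise)) -> West
  U (U-turn (180°)) -> East
  R (right (90° clockwise)) -> South
  L (left (90° counter-clockwise)) -> East
  L (left (90° counter-clockwise)) -> North
  L (left (90° counter-clockwise)) -> West
  L (left (90° counter-clockwise)) -> South
Final: South

Answer: Final heading: South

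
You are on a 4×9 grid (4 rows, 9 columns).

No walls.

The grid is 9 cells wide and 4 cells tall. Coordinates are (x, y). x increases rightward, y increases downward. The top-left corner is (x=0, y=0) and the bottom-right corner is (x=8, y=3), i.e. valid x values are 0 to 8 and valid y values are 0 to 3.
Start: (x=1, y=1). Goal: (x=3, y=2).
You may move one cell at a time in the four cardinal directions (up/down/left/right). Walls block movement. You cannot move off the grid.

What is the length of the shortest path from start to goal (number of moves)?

Answer: Shortest path length: 3

Derivation:
BFS from (x=1, y=1) until reaching (x=3, y=2):
  Distance 0: (x=1, y=1)
  Distance 1: (x=1, y=0), (x=0, y=1), (x=2, y=1), (x=1, y=2)
  Distance 2: (x=0, y=0), (x=2, y=0), (x=3, y=1), (x=0, y=2), (x=2, y=2), (x=1, y=3)
  Distance 3: (x=3, y=0), (x=4, y=1), (x=3, y=2), (x=0, y=3), (x=2, y=3)  <- goal reached here
One shortest path (3 moves): (x=1, y=1) -> (x=2, y=1) -> (x=3, y=1) -> (x=3, y=2)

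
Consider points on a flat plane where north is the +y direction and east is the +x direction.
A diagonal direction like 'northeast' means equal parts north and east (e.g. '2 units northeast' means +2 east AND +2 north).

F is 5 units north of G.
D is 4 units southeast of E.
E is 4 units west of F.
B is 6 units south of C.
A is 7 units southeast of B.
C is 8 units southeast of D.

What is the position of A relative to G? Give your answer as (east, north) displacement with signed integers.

Answer: A is at (east=15, north=-20) relative to G.

Derivation:
Place G at the origin (east=0, north=0).
  F is 5 units north of G: delta (east=+0, north=+5); F at (east=0, north=5).
  E is 4 units west of F: delta (east=-4, north=+0); E at (east=-4, north=5).
  D is 4 units southeast of E: delta (east=+4, north=-4); D at (east=0, north=1).
  C is 8 units southeast of D: delta (east=+8, north=-8); C at (east=8, north=-7).
  B is 6 units south of C: delta (east=+0, north=-6); B at (east=8, north=-13).
  A is 7 units southeast of B: delta (east=+7, north=-7); A at (east=15, north=-20).
Therefore A relative to G: (east=15, north=-20).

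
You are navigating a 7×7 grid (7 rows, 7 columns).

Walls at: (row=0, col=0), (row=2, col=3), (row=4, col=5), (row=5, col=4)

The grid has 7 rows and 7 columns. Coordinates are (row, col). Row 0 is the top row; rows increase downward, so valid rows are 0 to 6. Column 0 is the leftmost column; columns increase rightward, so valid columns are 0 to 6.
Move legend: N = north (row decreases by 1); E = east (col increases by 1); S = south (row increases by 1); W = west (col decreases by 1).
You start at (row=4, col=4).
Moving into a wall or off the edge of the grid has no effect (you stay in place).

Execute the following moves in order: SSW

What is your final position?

Start: (row=4, col=4)
  S (south): blocked, stay at (row=4, col=4)
  S (south): blocked, stay at (row=4, col=4)
  W (west): (row=4, col=4) -> (row=4, col=3)
Final: (row=4, col=3)

Answer: Final position: (row=4, col=3)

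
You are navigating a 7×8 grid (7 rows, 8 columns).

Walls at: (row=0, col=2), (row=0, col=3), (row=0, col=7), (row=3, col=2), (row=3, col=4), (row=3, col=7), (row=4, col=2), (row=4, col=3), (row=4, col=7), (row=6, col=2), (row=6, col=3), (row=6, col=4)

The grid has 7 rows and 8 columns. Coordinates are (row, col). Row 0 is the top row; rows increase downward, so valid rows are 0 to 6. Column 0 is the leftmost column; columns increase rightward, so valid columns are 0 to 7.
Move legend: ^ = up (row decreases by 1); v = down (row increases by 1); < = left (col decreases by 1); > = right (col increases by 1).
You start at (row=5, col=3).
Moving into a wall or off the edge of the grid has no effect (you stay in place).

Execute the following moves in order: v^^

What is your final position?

Start: (row=5, col=3)
  v (down): blocked, stay at (row=5, col=3)
  ^ (up): blocked, stay at (row=5, col=3)
  ^ (up): blocked, stay at (row=5, col=3)
Final: (row=5, col=3)

Answer: Final position: (row=5, col=3)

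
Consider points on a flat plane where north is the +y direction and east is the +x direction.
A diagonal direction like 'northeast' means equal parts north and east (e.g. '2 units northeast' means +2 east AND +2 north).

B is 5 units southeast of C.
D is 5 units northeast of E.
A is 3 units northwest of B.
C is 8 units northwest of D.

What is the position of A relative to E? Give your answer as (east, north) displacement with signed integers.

Answer: A is at (east=-1, north=11) relative to E.

Derivation:
Place E at the origin (east=0, north=0).
  D is 5 units northeast of E: delta (east=+5, north=+5); D at (east=5, north=5).
  C is 8 units northwest of D: delta (east=-8, north=+8); C at (east=-3, north=13).
  B is 5 units southeast of C: delta (east=+5, north=-5); B at (east=2, north=8).
  A is 3 units northwest of B: delta (east=-3, north=+3); A at (east=-1, north=11).
Therefore A relative to E: (east=-1, north=11).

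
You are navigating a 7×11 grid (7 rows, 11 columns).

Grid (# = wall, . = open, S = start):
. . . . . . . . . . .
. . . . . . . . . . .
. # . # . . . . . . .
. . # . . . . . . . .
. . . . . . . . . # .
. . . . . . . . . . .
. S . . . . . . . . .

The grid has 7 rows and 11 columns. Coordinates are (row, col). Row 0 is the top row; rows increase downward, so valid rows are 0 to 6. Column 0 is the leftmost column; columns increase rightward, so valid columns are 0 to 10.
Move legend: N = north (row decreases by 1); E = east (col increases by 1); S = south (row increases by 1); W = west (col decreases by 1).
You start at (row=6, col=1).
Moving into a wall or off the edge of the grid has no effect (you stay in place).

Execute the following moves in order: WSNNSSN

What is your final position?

Start: (row=6, col=1)
  W (west): (row=6, col=1) -> (row=6, col=0)
  S (south): blocked, stay at (row=6, col=0)
  N (north): (row=6, col=0) -> (row=5, col=0)
  N (north): (row=5, col=0) -> (row=4, col=0)
  S (south): (row=4, col=0) -> (row=5, col=0)
  S (south): (row=5, col=0) -> (row=6, col=0)
  N (north): (row=6, col=0) -> (row=5, col=0)
Final: (row=5, col=0)

Answer: Final position: (row=5, col=0)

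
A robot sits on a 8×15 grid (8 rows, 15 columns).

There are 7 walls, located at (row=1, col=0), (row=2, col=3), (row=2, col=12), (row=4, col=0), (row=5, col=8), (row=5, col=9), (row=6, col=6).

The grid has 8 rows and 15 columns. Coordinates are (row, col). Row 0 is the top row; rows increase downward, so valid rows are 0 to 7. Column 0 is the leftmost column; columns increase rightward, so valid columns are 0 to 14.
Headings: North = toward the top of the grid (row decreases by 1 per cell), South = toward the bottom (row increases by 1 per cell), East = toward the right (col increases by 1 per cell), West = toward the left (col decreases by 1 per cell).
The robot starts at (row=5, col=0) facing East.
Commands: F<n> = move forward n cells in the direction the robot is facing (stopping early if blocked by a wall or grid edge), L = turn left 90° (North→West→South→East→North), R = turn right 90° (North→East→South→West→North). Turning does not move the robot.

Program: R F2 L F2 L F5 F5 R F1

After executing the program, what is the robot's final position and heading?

Start: (row=5, col=0), facing East
  R: turn right, now facing South
  F2: move forward 2, now at (row=7, col=0)
  L: turn left, now facing East
  F2: move forward 2, now at (row=7, col=2)
  L: turn left, now facing North
  F5: move forward 5, now at (row=2, col=2)
  F5: move forward 2/5 (blocked), now at (row=0, col=2)
  R: turn right, now facing East
  F1: move forward 1, now at (row=0, col=3)
Final: (row=0, col=3), facing East

Answer: Final position: (row=0, col=3), facing East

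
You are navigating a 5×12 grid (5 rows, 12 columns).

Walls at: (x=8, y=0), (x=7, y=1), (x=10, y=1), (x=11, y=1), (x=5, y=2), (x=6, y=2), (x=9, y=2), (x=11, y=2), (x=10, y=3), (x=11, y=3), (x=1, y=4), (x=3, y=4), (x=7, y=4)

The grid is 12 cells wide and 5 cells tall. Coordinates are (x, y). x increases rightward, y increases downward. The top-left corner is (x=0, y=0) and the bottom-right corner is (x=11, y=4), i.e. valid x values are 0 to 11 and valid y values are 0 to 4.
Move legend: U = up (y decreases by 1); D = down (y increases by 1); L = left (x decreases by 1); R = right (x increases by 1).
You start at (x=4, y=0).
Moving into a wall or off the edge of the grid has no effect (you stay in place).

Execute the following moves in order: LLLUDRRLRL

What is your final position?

Answer: Final position: (x=2, y=1)

Derivation:
Start: (x=4, y=0)
  L (left): (x=4, y=0) -> (x=3, y=0)
  L (left): (x=3, y=0) -> (x=2, y=0)
  L (left): (x=2, y=0) -> (x=1, y=0)
  U (up): blocked, stay at (x=1, y=0)
  D (down): (x=1, y=0) -> (x=1, y=1)
  R (right): (x=1, y=1) -> (x=2, y=1)
  R (right): (x=2, y=1) -> (x=3, y=1)
  L (left): (x=3, y=1) -> (x=2, y=1)
  R (right): (x=2, y=1) -> (x=3, y=1)
  L (left): (x=3, y=1) -> (x=2, y=1)
Final: (x=2, y=1)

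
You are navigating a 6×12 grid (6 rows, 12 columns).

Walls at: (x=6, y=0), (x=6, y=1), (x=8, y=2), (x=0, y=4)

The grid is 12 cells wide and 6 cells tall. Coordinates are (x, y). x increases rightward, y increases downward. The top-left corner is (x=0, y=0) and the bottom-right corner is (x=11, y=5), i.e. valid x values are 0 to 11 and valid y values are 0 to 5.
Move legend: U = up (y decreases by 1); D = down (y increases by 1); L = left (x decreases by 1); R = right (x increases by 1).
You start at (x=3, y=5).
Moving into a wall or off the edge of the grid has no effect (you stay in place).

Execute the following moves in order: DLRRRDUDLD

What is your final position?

Answer: Final position: (x=4, y=5)

Derivation:
Start: (x=3, y=5)
  D (down): blocked, stay at (x=3, y=5)
  L (left): (x=3, y=5) -> (x=2, y=5)
  R (right): (x=2, y=5) -> (x=3, y=5)
  R (right): (x=3, y=5) -> (x=4, y=5)
  R (right): (x=4, y=5) -> (x=5, y=5)
  D (down): blocked, stay at (x=5, y=5)
  U (up): (x=5, y=5) -> (x=5, y=4)
  D (down): (x=5, y=4) -> (x=5, y=5)
  L (left): (x=5, y=5) -> (x=4, y=5)
  D (down): blocked, stay at (x=4, y=5)
Final: (x=4, y=5)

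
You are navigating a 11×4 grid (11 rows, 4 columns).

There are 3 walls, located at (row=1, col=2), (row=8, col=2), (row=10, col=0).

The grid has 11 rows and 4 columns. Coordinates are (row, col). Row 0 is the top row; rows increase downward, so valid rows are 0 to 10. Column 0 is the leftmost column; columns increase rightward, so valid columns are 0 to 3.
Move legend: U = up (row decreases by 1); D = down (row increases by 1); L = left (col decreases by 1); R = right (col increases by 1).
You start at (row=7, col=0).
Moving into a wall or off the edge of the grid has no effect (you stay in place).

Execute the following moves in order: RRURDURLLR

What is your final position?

Start: (row=7, col=0)
  R (right): (row=7, col=0) -> (row=7, col=1)
  R (right): (row=7, col=1) -> (row=7, col=2)
  U (up): (row=7, col=2) -> (row=6, col=2)
  R (right): (row=6, col=2) -> (row=6, col=3)
  D (down): (row=6, col=3) -> (row=7, col=3)
  U (up): (row=7, col=3) -> (row=6, col=3)
  R (right): blocked, stay at (row=6, col=3)
  L (left): (row=6, col=3) -> (row=6, col=2)
  L (left): (row=6, col=2) -> (row=6, col=1)
  R (right): (row=6, col=1) -> (row=6, col=2)
Final: (row=6, col=2)

Answer: Final position: (row=6, col=2)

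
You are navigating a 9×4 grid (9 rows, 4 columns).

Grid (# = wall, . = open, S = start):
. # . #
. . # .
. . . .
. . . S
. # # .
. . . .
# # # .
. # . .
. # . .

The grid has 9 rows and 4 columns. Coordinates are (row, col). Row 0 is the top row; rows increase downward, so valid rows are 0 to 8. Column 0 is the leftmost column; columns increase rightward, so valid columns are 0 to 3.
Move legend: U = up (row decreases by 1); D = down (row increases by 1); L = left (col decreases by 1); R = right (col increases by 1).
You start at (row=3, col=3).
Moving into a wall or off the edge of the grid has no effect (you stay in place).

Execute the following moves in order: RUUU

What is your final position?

Answer: Final position: (row=1, col=3)

Derivation:
Start: (row=3, col=3)
  R (right): blocked, stay at (row=3, col=3)
  U (up): (row=3, col=3) -> (row=2, col=3)
  U (up): (row=2, col=3) -> (row=1, col=3)
  U (up): blocked, stay at (row=1, col=3)
Final: (row=1, col=3)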